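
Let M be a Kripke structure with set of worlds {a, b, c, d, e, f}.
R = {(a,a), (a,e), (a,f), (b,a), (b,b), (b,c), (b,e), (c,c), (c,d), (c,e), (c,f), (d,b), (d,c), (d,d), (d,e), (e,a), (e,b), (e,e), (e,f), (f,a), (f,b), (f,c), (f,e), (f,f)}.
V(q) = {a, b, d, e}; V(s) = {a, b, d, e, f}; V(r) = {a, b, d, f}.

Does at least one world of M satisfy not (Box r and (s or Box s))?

Yes

Let φ = not (Box r and (s or Box s)). Evaluate φ at each world:
  a (successors {a, e, f}): φ is true.
  b (successors {a, b, c, e}): φ is true.
  c (successors {c, d, e, f}): φ is true.
  d (successors {b, c, d, e}): φ is true.
  e (successors {a, b, e, f}): φ is true.
  f (successors {a, b, c, e, f}): φ is true.
Detail at a (witness):
  At a: Box r and (s or Box s) is false, so not (Box r and (s or Box s)) is true.
    At a: Box r is false, s or Box s is true, so Box r and (s or Box s) is false.
      At a: Box r requires r at every successor {a, e, f}.
        r fails at e, so Box r is false at a.
      At a: s is true, Box s is true, so s or Box s is true.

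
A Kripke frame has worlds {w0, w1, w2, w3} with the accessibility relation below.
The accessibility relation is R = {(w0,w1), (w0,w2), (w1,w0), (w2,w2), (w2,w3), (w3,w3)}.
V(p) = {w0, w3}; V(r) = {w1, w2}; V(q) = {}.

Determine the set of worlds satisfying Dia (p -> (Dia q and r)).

w0, w2

Recall that Dia ψ holds at a world iff ψ holds at some accessible world.
Let φ = Dia (p -> (Dia q and r)). Evaluate φ at each world:
  w0 (successors {w1, w2}): φ is true.
  w1 (successors {w0}): φ is false.
  w2 (successors {w2, w3}): φ is true.
  w3 (successors {w3}): φ is false.
For instance, at w1:
  At w1: Dia (p -> (Dia q and r)) requires p -> (Dia q and r) at some successor in {w0}.
    At w0: p -> (Dia q and r) is false.
  So Dia (p -> (Dia q and r)) is false at w1.
Satisfying worlds: {w0, w2}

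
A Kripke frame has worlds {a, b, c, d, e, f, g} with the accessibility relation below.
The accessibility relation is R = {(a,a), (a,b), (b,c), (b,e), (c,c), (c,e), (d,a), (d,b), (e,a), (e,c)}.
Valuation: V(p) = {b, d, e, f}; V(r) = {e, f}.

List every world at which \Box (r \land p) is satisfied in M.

f, g

Let φ = \Box (r \land p). Evaluate φ at each world:
  a (successors {a, b}): φ is false.
  b (successors {c, e}): φ is false.
  c (successors {c, e}): φ is false.
  d (successors {a, b}): φ is false.
  e (successors {a, c}): φ is false.
  f (successors ∅): φ is true.
  g (successors ∅): φ is true.
For instance, at a:
  At a: \Box (r \land p) requires r \land p at every successor {a, b}.
    r \land p fails at a, so \Box (r \land p) is false at a.
Satisfying worlds: {f, g}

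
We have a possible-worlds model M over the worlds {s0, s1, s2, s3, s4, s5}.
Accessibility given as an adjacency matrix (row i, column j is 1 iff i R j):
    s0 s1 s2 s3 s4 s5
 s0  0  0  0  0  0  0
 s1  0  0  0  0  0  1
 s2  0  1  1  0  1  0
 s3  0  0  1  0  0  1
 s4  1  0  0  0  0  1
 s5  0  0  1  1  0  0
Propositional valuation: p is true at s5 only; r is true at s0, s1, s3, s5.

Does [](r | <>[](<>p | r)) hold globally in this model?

Recall that []ψ holds at a world iff ψ holds at every accessible world, and <>ψ holds iff ψ holds at some accessible world.
Let φ = [](r | <>[](<>p | r)). Evaluate φ at each world:
  s0 (successors ∅): φ is true.
  s1 (successors {s5}): φ is true.
  s2 (successors {s1, s2, s4}): φ is true.
  s3 (successors {s2, s5}): φ is true.
  s4 (successors {s0, s5}): φ is true.
  s5 (successors {s2, s3}): φ is true.
For instance, at s1:
  At s1: [](r | <>[](<>p | r)) requires r | <>[](<>p | r) at every successor {s5}.
      At s5: r is true, <>[](<>p | r) is false, so r | <>[](<>p | r) is true.
  So [](r | <>[](<>p | r)) is true at s1.

Yes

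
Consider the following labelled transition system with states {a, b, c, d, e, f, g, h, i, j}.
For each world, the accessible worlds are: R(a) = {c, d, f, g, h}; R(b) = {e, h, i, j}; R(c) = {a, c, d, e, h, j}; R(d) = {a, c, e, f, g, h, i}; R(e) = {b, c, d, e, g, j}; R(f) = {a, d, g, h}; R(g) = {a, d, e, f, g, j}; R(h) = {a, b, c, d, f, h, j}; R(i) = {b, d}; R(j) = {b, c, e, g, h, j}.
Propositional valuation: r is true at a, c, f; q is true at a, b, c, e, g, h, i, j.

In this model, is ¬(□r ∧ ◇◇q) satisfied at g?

At g: □r ∧ ◇◇q is false, so ¬(□r ∧ ◇◇q) is true.
  At g: □r is false, ◇◇q is true, so □r ∧ ◇◇q is false.
    At g: □r requires r at every successor {a, d, e, f, g, j}.
      r fails at d, so □r is false at g.
    At g: ◇◇q requires ◇q at some successor in {a, d, e, f, g, j}.
      ◇q holds at a, so ◇◇q is true at g.

Yes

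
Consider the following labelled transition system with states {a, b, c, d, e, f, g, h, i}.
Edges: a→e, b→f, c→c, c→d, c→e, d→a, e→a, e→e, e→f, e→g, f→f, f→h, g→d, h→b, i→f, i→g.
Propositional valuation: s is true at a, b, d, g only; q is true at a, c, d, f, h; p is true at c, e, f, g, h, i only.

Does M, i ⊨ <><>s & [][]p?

No

At i: <><>s is true, [][]p is false, so <><>s & [][]p is false.
  At i: <><>s requires <>s at some successor in {f, g}.
    <>s holds at g, so <><>s is true at i.
      At g: <>s requires s at some successor in {d}.
        s holds at d, so <>s is true at g.
  At i: [][]p requires []p at every successor {f, g}.
    []p fails at g, so [][]p is false at i.
      At g: []p requires p at every successor {d}.
        p fails at d, so []p is false at g.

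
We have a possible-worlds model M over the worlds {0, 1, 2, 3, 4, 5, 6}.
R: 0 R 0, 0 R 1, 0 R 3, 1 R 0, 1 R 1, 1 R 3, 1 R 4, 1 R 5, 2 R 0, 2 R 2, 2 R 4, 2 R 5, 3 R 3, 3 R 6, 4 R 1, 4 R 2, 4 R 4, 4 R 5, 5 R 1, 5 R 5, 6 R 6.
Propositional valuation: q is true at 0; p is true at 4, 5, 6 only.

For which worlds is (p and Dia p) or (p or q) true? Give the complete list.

0, 4, 5, 6

Let φ = (p and Dia p) or (p or q). Evaluate φ at each world:
  0 (successors {0, 1, 3}): φ is true.
  1 (successors {0, 1, 3, 4, 5}): φ is false.
  2 (successors {0, 2, 4, 5}): φ is false.
  3 (successors {3, 6}): φ is false.
  4 (successors {1, 2, 4, 5}): φ is true.
  5 (successors {1, 5}): φ is true.
  6 (successors {6}): φ is true.
For instance, at 6:
  At 6: p and Dia p is true, p or q is true, so (p and Dia p) or (p or q) is true.
    At 6: p is true, Dia p is true, so p and Dia p is true.
      At 6: Dia p requires p at some successor in {6}.
        p holds at 6, so Dia p is true at 6.
Satisfying worlds: {0, 4, 5, 6}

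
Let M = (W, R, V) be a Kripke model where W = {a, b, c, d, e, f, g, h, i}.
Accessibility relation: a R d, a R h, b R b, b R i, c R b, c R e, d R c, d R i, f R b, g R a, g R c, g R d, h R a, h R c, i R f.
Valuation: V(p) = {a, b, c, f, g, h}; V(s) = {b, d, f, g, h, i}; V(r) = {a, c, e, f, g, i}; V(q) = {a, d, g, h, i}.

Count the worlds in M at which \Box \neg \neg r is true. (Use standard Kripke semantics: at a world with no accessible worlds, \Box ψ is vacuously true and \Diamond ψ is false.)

Let φ = \Box \neg \neg r. Evaluate φ at each world:
  a (successors {d, h}): φ is false.
  b (successors {b, i}): φ is false.
  c (successors {b, e}): φ is false.
  d (successors {c, i}): φ is true.
  e (successors ∅): φ is true.
  f (successors {b}): φ is false.
  g (successors {a, c, d}): φ is false.
  h (successors {a, c}): φ is true.
  i (successors {f}): φ is true.
For instance, at g:
  At g: \Box \neg \neg r requires \neg \neg r at every successor {a, c, d}.
    \neg \neg r fails at d, so \Box \neg \neg r is false at g.
Satisfying worlds: {d, e, h, i}

4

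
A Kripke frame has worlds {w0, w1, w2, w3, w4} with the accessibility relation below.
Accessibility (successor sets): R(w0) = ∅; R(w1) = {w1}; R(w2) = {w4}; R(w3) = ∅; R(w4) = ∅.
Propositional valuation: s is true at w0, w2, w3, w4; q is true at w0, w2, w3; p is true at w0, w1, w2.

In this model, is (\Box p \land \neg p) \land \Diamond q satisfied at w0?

No

At w0: \Box p \land \neg p is false, \Diamond q is false, so (\Box p \land \neg p) \land \Diamond q is false.
  At w0: \Box p is true, \neg p is false, so \Box p \land \neg p is false.
    At w0: no accessible worlds, so \Box p holds vacuously.
  At w0: no accessible worlds, so \Diamond q is false.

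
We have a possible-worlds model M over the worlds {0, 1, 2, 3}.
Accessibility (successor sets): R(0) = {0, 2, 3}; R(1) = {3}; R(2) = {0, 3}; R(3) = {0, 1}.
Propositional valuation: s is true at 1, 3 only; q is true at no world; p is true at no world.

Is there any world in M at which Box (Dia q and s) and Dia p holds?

Recall that Box ψ holds at a world iff ψ holds at every accessible world, and Dia ψ holds iff ψ holds at some accessible world.
Let φ = Box (Dia q and s) and Dia p. Evaluate φ at each world:
  0 (successors {0, 2, 3}): φ is false.
  1 (successors {3}): φ is false.
  2 (successors {0, 3}): φ is false.
  3 (successors {0, 1}): φ is false.
For instance, at 2:
  At 2: Box (Dia q and s) is false, Dia p is false, so Box (Dia q and s) and Dia p is false.
    At 2: Box (Dia q and s) requires Dia q and s at every successor {0, 3}.
      Dia q and s fails at 0, so Box (Dia q and s) is false at 2.
    At 2: Dia p requires p at some successor in {0, 3}.
      At 0: p is false.
      At 3: p is false.
    So Dia p is false at 2.

No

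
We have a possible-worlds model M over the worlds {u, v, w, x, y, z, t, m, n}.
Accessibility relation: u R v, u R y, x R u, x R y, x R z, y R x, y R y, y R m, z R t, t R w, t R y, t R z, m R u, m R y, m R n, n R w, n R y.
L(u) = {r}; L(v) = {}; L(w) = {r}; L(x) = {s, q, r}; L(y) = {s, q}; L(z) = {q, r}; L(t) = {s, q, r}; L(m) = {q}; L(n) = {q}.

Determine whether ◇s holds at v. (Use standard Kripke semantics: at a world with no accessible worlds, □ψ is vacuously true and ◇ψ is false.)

At v: no accessible worlds, so ◇s is false.

No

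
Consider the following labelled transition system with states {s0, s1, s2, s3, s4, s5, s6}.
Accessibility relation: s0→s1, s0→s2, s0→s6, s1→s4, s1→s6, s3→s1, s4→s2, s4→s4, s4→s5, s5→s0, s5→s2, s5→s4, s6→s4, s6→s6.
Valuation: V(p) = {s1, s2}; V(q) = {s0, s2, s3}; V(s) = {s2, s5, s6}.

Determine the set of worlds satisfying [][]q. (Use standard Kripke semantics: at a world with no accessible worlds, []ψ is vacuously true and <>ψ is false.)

Let φ = [][]q. Evaluate φ at each world:
  s0 (successors {s1, s2, s6}): φ is false.
  s1 (successors {s4, s6}): φ is false.
  s2 (successors ∅): φ is true.
  s3 (successors {s1}): φ is false.
  s4 (successors {s2, s4, s5}): φ is false.
  s5 (successors {s0, s2, s4}): φ is false.
  s6 (successors {s4, s6}): φ is false.
For instance, at s5:
  At s5: [][]q requires []q at every successor {s0, s2, s4}.
    []q fails at s0, so [][]q is false at s5.
      At s0: []q requires q at every successor {s1, s2, s6}.
        q fails at s1, so []q is false at s0.
Satisfying worlds: {s2}

s2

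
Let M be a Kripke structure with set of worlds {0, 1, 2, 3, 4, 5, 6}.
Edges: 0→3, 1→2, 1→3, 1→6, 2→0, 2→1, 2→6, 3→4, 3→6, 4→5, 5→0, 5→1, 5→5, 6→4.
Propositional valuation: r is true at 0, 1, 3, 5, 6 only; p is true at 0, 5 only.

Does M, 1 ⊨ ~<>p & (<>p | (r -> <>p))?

Recall that <>ψ holds at a world iff ψ holds at some accessible world.
At 1: ~<>p is true, <>p | (r -> <>p) is false, so ~<>p & (<>p | (r -> <>p)) is false.
  At 1: <>p is false, so ~<>p is true.
    At 1: <>p requires p at some successor in {2, 3, 6}.
      At 2: p is false.
      At 3: p is false.
      At 6: p is false.
    So <>p is false at 1.
  At 1: <>p is false, r -> <>p is false, so <>p | (r -> <>p) is false.
    At 1: <>p requires p at some successor in {2, 3, 6}.
      At 2: p is false.
      At 3: p is false.
      At 6: p is false.
    So <>p is false at 1.
    At 1: r is true, <>p is false, so r -> <>p is false.
      At 1: <>p requires p at some successor in {2, 3, 6}.
        At 2: p is false.
        At 3: p is false.
        At 6: p is false.
      So <>p is false at 1.

No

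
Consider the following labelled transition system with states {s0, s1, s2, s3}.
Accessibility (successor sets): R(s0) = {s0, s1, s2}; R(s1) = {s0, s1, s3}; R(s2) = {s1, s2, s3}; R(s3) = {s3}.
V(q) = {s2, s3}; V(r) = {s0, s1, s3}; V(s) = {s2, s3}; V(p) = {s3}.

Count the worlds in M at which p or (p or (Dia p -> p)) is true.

2

Let φ = p or (p or (Dia p -> p)). Evaluate φ at each world:
  s0 (successors {s0, s1, s2}): φ is true.
  s1 (successors {s0, s1, s3}): φ is false.
  s2 (successors {s1, s2, s3}): φ is false.
  s3 (successors {s3}): φ is true.
For instance, at s3:
  At s3: p is true, p or (Dia p -> p) is true, so p or (p or (Dia p -> p)) is true.
    At s3: p is true, Dia p -> p is true, so p or (Dia p -> p) is true.
      At s3: Dia p is true, p is true, so Dia p -> p is true.
Satisfying worlds: {s0, s3}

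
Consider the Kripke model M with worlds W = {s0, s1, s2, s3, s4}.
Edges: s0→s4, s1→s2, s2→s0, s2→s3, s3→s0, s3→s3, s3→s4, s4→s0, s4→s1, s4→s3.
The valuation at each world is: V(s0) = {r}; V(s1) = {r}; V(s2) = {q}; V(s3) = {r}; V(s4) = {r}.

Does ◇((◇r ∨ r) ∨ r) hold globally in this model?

Recall that ◇ψ holds at a world iff ψ holds at some accessible world.
Let φ = ◇((◇r ∨ r) ∨ r). Evaluate φ at each world:
  s0 (successors {s4}): φ is true.
  s1 (successors {s2}): φ is true.
  s2 (successors {s0, s3}): φ is true.
  s3 (successors {s0, s3, s4}): φ is true.
  s4 (successors {s0, s1, s3}): φ is true.
For instance, at s2:
  At s2: ◇((◇r ∨ r) ∨ r) requires (◇r ∨ r) ∨ r at some successor in {s0, s3}.
    (◇r ∨ r) ∨ r holds at s0, so ◇((◇r ∨ r) ∨ r) is true at s2.
      At s0: ◇r ∨ r is true, r is true, so (◇r ∨ r) ∨ r is true.

Yes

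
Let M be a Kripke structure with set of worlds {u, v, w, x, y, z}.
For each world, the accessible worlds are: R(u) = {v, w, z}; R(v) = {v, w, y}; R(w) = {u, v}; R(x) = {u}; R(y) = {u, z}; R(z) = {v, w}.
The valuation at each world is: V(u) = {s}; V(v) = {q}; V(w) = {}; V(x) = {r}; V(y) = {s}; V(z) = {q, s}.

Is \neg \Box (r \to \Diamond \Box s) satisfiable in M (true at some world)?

No

Let φ = \neg \Box (r \to \Diamond \Box s). Evaluate φ at each world:
  u (successors {v, w, z}): φ is false.
  v (successors {v, w, y}): φ is false.
  w (successors {u, v}): φ is false.
  x (successors {u}): φ is false.
  y (successors {u, z}): φ is false.
  z (successors {v, w}): φ is false.
For instance, at v:
  At v: \Box (r \to \Diamond \Box s) is true, so \neg \Box (r \to \Diamond \Box s) is false.
    At v: \Box (r \to \Diamond \Box s) requires r \to \Diamond \Box s at every successor {v, w, y}.
      At v: r \to \Diamond \Box s is true.
      At w: r \to \Diamond \Box s is true.
      At y: r \to \Diamond \Box s is true.
    So \Box (r \to \Diamond \Box s) is true at v.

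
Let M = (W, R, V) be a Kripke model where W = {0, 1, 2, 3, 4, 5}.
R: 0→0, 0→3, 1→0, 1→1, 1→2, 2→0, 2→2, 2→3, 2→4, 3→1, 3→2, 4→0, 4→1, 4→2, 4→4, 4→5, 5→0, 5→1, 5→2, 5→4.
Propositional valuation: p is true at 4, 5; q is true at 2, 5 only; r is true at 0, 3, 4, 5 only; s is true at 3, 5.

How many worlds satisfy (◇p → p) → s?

3

Let φ = (◇p → p) → s. Evaluate φ at each world:
  0 (successors {0, 3}): φ is false.
  1 (successors {0, 1, 2}): φ is false.
  2 (successors {0, 2, 3, 4}): φ is true.
  3 (successors {1, 2}): φ is true.
  4 (successors {0, 1, 2, 4, 5}): φ is false.
  5 (successors {0, 1, 2, 4}): φ is true.
For instance, at 1:
  At 1: ◇p → p is true, s is false, so (◇p → p) → s is false.
    At 1: ◇p is false, p is false, so ◇p → p is true.
      At 1: ◇p requires p at some successor in {0, 1, 2}.
        At 0: p is false.
        At 1: p is false.
        At 2: p is false.
      So ◇p is false at 1.
Satisfying worlds: {2, 3, 5}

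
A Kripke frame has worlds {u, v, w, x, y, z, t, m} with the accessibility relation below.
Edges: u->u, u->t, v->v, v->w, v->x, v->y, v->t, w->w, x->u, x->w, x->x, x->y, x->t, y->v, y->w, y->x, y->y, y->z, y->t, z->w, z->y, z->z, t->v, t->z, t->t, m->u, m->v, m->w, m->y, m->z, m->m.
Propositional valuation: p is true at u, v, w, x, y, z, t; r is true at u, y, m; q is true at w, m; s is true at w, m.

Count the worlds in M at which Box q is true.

Let φ = Box q. Evaluate φ at each world:
  u (successors {u, t}): φ is false.
  v (successors {v, w, x, y, t}): φ is false.
  w (successors {w}): φ is true.
  x (successors {u, w, x, y, t}): φ is false.
  y (successors {v, w, x, y, z, t}): φ is false.
  z (successors {w, y, z}): φ is false.
  t (successors {v, z, t}): φ is false.
  m (successors {u, v, w, y, z, m}): φ is false.
For instance, at w:
  At w: Box q requires q at every successor {w}.
    At w: q is true.
  So Box q is true at w.
Satisfying worlds: {w}

1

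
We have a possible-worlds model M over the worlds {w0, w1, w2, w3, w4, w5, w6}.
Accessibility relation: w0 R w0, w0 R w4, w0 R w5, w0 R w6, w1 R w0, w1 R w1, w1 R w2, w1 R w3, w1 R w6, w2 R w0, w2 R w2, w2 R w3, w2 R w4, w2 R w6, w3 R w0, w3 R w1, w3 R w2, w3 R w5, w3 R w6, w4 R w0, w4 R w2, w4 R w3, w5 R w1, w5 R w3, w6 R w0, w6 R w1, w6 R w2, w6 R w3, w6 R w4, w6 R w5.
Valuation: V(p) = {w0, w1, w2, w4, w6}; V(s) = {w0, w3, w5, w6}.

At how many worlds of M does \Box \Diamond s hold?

Let φ = \Box \Diamond s. Evaluate φ at each world:
  w0 (successors {w0, w4, w5, w6}): φ is true.
  w1 (successors {w0, w1, w2, w3, w6}): φ is true.
  w2 (successors {w0, w2, w3, w4, w6}): φ is true.
  w3 (successors {w0, w1, w2, w5, w6}): φ is true.
  w4 (successors {w0, w2, w3}): φ is true.
  w5 (successors {w1, w3}): φ is true.
  w6 (successors {w0, w1, w2, w3, w4, w5}): φ is true.
For instance, at w1:
  At w1: \Box \Diamond s requires \Diamond s at every successor {w0, w1, w2, w3, w6}.
    At w0: \Diamond s is true.
    At w1: \Diamond s is true.
    At w2: \Diamond s is true.
    At w3: \Diamond s is true.
    At w6: \Diamond s is true.
  So \Box \Diamond s is true at w1.
Satisfying worlds: {w0, w1, w2, w3, w4, w5, w6}

7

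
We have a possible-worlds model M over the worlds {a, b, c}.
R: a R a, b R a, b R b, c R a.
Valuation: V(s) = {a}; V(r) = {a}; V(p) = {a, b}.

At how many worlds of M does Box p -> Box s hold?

Let φ = Box p -> Box s. Evaluate φ at each world:
  a (successors {a}): φ is true.
  b (successors {a, b}): φ is false.
  c (successors {a}): φ is true.
For instance, at b:
  At b: Box p is true, Box s is false, so Box p -> Box s is false.
    At b: Box p requires p at every successor {a, b}.
      At a: p is true.
      At b: p is true.
    So Box p is true at b.
    At b: Box s requires s at every successor {a, b}.
      s fails at b, so Box s is false at b.
Satisfying worlds: {a, c}

2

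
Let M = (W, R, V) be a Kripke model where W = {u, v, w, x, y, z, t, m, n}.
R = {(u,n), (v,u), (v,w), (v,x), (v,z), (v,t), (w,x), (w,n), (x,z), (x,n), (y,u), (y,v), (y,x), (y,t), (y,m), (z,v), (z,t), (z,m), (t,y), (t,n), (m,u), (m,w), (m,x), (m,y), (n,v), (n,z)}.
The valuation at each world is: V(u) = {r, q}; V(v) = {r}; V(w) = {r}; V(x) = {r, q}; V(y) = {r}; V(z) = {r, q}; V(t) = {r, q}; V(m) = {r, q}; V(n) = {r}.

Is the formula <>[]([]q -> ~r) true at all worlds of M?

Yes

Let φ = <>[]([]q -> ~r). Evaluate φ at each world:
  u (successors {n}): φ is true.
  v (successors {u, w, x, z, t}): φ is true.
  w (successors {x, n}): φ is true.
  x (successors {z, n}): φ is true.
  y (successors {u, v, x, t, m}): φ is true.
  z (successors {v, t, m}): φ is true.
  t (successors {y, n}): φ is true.
  m (successors {u, w, x, y}): φ is true.
  n (successors {v, z}): φ is true.
For instance, at m:
  At m: <>[]([]q -> ~r) requires []([]q -> ~r) at some successor in {u, w, x, y}.
    []([]q -> ~r) holds at u, so <>[]([]q -> ~r) is true at m.
      At u: []([]q -> ~r) requires []q -> ~r at every successor {n}.
        At n: []q -> ~r is true.
      So []([]q -> ~r) is true at u.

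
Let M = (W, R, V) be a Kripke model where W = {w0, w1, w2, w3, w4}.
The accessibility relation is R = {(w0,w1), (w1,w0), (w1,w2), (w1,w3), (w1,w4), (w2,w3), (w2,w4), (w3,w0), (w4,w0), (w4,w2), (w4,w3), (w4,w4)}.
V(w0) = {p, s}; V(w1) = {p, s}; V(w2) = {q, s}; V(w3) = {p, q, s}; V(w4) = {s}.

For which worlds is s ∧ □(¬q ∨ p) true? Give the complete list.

w0, w2, w3

Let φ = s ∧ □(¬q ∨ p). Evaluate φ at each world:
  w0 (successors {w1}): φ is true.
  w1 (successors {w0, w2, w3, w4}): φ is false.
  w2 (successors {w3, w4}): φ is true.
  w3 (successors {w0}): φ is true.
  w4 (successors {w0, w2, w3, w4}): φ is false.
For instance, at w1:
  At w1: s is true, □(¬q ∨ p) is false, so s ∧ □(¬q ∨ p) is false.
    At w1: □(¬q ∨ p) requires ¬q ∨ p at every successor {w0, w2, w3, w4}.
      ¬q ∨ p fails at w2, so □(¬q ∨ p) is false at w1.
Satisfying worlds: {w0, w2, w3}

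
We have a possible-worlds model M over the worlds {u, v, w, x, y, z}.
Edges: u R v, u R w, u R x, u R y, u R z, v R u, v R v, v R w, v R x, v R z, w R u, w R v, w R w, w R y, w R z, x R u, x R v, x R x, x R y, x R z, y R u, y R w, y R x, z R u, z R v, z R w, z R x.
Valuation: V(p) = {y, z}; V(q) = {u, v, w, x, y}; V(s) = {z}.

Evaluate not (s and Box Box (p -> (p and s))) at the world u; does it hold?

At u: s and Box Box (p -> (p and s)) is false, so not (s and Box Box (p -> (p and s))) is true.
  At u: s is false, Box Box (p -> (p and s)) is false, so s and Box Box (p -> (p and s)) is false.
    At u: Box Box (p -> (p and s)) requires Box (p -> (p and s)) at every successor {v, w, x, y, z}.
      Box (p -> (p and s)) fails at w, so Box Box (p -> (p and s)) is false at u.

Yes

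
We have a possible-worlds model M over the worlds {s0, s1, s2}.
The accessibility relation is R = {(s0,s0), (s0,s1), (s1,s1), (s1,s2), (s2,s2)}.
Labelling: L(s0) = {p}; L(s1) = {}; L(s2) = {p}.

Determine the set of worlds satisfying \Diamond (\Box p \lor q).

s1, s2

Recall that \Box ψ holds at a world iff ψ holds at every accessible world, and \Diamond ψ holds iff ψ holds at some accessible world.
Let φ = \Diamond (\Box p \lor q). Evaluate φ at each world:
  s0 (successors {s0, s1}): φ is false.
  s1 (successors {s1, s2}): φ is true.
  s2 (successors {s2}): φ is true.
For instance, at s1:
  At s1: \Diamond (\Box p \lor q) requires \Box p \lor q at some successor in {s1, s2}.
    \Box p \lor q holds at s2, so \Diamond (\Box p \lor q) is true at s1.
      At s2: \Box p is true, q is false, so \Box p \lor q is true.
Satisfying worlds: {s1, s2}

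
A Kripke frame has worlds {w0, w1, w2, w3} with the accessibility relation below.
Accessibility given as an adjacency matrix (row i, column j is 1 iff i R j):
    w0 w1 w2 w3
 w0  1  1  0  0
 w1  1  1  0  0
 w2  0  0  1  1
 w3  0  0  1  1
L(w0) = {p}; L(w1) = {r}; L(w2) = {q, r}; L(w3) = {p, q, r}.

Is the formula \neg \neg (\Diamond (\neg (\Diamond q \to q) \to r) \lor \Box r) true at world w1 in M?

Yes

Recall that \Box ψ holds at a world iff ψ holds at every accessible world, and \Diamond ψ holds iff ψ holds at some accessible world.
At w1: \neg (\Diamond (\neg (\Diamond q \to q) \to r) \lor \Box r) is false, so \neg \neg (\Diamond (\neg (\Diamond q \to q) \to r) \lor \Box r) is true.
  At w1: \Diamond (\neg (\Diamond q \to q) \to r) \lor \Box r is true, so \neg (\Diamond (\neg (\Diamond q \to q) \to r) \lor \Box r) is false.
    At w1: \Diamond (\neg (\Diamond q \to q) \to r) is true, \Box r is false, so \Diamond (\neg (\Diamond q \to q) \to r) \lor \Box r is true.
      At w1: \Diamond (\neg (\Diamond q \to q) \to r) requires \neg (\Diamond q \to q) \to r at some successor in {w0, w1}.
        \neg (\Diamond q \to q) \to r holds at w0, so \Diamond (\neg (\Diamond q \to q) \to r) is true at w1.
      At w1: \Box r requires r at every successor {w0, w1}.
        r fails at w0, so \Box r is false at w1.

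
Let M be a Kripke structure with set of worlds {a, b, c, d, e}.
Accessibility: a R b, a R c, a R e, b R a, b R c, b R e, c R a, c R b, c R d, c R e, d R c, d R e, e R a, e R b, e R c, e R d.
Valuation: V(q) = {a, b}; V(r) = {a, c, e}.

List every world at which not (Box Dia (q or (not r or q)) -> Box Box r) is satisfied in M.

Let φ = not (Box Dia (q or (not r or q)) -> Box Box r). Evaluate φ at each world:
  a (successors {b, c, e}): φ is true.
  b (successors {a, c, e}): φ is true.
  c (successors {a, b, d, e}): φ is false.
  d (successors {c, e}): φ is true.
  e (successors {a, b, c, d}): φ is false.
For instance, at e:
  At e: Box Dia (q or (not r or q)) -> Box Box r is true, so not (Box Dia (q or (not r or q)) -> Box Box r) is false.
    At e: Box Dia (q or (not r or q)) is false, Box Box r is false, so Box Dia (q or (not r or q)) -> Box Box r is true.
      At e: Box Dia (q or (not r or q)) requires Dia (q or (not r or q)) at every successor {a, b, c, d}.
        Dia (q or (not r or q)) fails at d, so Box Dia (q or (not r or q)) is false at e.
      At e: Box Box r requires Box r at every successor {a, b, c, d}.
        Box r fails at a, so Box Box r is false at e.
Satisfying worlds: {a, b, d}

a, b, d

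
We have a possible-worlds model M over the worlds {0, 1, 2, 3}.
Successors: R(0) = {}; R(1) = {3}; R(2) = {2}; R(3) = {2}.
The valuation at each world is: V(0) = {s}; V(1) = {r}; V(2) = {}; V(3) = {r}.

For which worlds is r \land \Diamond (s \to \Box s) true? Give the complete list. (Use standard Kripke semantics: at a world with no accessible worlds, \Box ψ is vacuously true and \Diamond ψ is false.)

Recall that \Box ψ holds at a world iff ψ holds at every accessible world, and \Diamond ψ holds iff ψ holds at some accessible world.
Let φ = r \land \Diamond (s \to \Box s). Evaluate φ at each world:
  0 (successors ∅): φ is false.
  1 (successors {3}): φ is true.
  2 (successors {2}): φ is false.
  3 (successors {2}): φ is true.
For instance, at 3:
  At 3: r is true, \Diamond (s \to \Box s) is true, so r \land \Diamond (s \to \Box s) is true.
    At 3: \Diamond (s \to \Box s) requires s \to \Box s at some successor in {2}.
      s \to \Box s holds at 2, so \Diamond (s \to \Box s) is true at 3.
Satisfying worlds: {1, 3}

1, 3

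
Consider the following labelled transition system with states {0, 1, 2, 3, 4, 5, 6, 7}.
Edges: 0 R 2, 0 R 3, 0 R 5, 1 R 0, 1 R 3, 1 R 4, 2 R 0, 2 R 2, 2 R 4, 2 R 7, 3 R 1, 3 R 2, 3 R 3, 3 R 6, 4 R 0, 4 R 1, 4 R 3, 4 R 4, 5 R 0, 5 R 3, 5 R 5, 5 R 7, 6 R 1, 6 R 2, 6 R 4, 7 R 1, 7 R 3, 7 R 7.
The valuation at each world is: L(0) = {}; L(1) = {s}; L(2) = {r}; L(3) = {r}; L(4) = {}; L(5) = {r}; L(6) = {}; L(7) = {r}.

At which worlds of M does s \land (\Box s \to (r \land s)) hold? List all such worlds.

Let φ = s \land (\Box s \to (r \land s)). Evaluate φ at each world:
  0 (successors {2, 3, 5}): φ is false.
  1 (successors {0, 3, 4}): φ is true.
  2 (successors {0, 2, 4, 7}): φ is false.
  3 (successors {1, 2, 3, 6}): φ is false.
  4 (successors {0, 1, 3, 4}): φ is false.
  5 (successors {0, 3, 5, 7}): φ is false.
  6 (successors {1, 2, 4}): φ is false.
  7 (successors {1, 3, 7}): φ is false.
For instance, at 7:
  At 7: s is false, \Box s \to (r \land s) is true, so s \land (\Box s \to (r \land s)) is false.
    At 7: \Box s is false, r \land s is false, so \Box s \to (r \land s) is true.
      At 7: \Box s requires s at every successor {1, 3, 7}.
        s fails at 3, so \Box s is false at 7.
Satisfying worlds: {1}

1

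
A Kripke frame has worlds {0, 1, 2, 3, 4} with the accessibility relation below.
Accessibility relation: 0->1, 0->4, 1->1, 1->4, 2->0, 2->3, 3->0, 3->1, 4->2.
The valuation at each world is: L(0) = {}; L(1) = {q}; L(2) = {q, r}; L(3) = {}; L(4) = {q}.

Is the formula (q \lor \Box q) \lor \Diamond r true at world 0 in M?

Yes

At 0: q \lor \Box q is true, \Diamond r is false, so (q \lor \Box q) \lor \Diamond r is true.
  At 0: q is false, \Box q is true, so q \lor \Box q is true.
    At 0: \Box q requires q at every successor {1, 4}.
      At 1: q is true.
      At 4: q is true.
    So \Box q is true at 0.
  At 0: \Diamond r requires r at some successor in {1, 4}.
    At 1: r is false.
    At 4: r is false.
  So \Diamond r is false at 0.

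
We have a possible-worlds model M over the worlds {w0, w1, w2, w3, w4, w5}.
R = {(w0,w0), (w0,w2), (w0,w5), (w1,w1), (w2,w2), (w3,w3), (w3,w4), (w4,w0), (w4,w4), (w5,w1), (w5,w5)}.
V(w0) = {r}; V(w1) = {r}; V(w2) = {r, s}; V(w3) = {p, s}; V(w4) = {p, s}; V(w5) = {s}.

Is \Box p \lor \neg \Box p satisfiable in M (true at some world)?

Let φ = \Box p \lor \neg \Box p. Evaluate φ at each world:
  w0 (successors {w0, w2, w5}): φ is true.
  w1 (successors {w1}): φ is true.
  w2 (successors {w2}): φ is true.
  w3 (successors {w3, w4}): φ is true.
  w4 (successors {w0, w4}): φ is true.
  w5 (successors {w1, w5}): φ is true.
Detail at w0 (witness):
  At w0: \Box p is false, \neg \Box p is true, so \Box p \lor \neg \Box p is true.
    At w0: \Box p requires p at every successor {w0, w2, w5}.
      p fails at w0, so \Box p is false at w0.
    At w0: \Box p is false, so \neg \Box p is true.
      At w0: \Box p requires p at every successor {w0, w2, w5}.
        p fails at w0, so \Box p is false at w0.

Yes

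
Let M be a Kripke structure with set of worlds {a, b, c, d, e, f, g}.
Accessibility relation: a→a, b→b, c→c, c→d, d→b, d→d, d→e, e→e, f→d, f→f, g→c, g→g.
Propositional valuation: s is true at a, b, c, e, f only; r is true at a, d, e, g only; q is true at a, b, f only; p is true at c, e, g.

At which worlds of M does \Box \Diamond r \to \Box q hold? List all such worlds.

Let φ = \Box \Diamond r \to \Box q. Evaluate φ at each world:
  a (successors {a}): φ is true.
  b (successors {b}): φ is true.
  c (successors {c, d}): φ is false.
  d (successors {b, d, e}): φ is true.
  e (successors {e}): φ is false.
  f (successors {d, f}): φ is false.
  g (successors {c, g}): φ is false.
For instance, at f:
  At f: \Box \Diamond r is true, \Box q is false, so \Box \Diamond r \to \Box q is false.
    At f: \Box \Diamond r requires \Diamond r at every successor {d, f}.
      At d: \Diamond r is true.
      At f: \Diamond r is true.
    So \Box \Diamond r is true at f.
    At f: \Box q requires q at every successor {d, f}.
      q fails at d, so \Box q is false at f.
Satisfying worlds: {a, b, d}

a, b, d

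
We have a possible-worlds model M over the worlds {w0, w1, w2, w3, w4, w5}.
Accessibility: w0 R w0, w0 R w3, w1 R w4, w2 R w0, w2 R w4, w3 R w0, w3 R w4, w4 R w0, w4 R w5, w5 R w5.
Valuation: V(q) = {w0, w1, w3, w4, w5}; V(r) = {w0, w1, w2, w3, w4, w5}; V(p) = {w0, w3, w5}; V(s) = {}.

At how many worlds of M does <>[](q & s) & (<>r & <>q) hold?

Recall that []ψ holds at a world iff ψ holds at every accessible world, and <>ψ holds iff ψ holds at some accessible world.
Let φ = <>[](q & s) & (<>r & <>q). Evaluate φ at each world:
  w0 (successors {w0, w3}): φ is false.
  w1 (successors {w4}): φ is false.
  w2 (successors {w0, w4}): φ is false.
  w3 (successors {w0, w4}): φ is false.
  w4 (successors {w0, w5}): φ is false.
  w5 (successors {w5}): φ is false.
For instance, at w1:
  At w1: <>[](q & s) is false, <>r & <>q is true, so <>[](q & s) & (<>r & <>q) is false.
    At w1: <>[](q & s) requires [](q & s) at some successor in {w4}.
      At w4: [](q & s) is false.
    So <>[](q & s) is false at w1.
    At w1: <>r is true, <>q is true, so <>r & <>q is true.
      At w1: <>r requires r at some successor in {w4}.
        r holds at w4, so <>r is true at w1.
      At w1: <>q requires q at some successor in {w4}.
        q holds at w4, so <>q is true at w1.
Satisfying worlds: none.

0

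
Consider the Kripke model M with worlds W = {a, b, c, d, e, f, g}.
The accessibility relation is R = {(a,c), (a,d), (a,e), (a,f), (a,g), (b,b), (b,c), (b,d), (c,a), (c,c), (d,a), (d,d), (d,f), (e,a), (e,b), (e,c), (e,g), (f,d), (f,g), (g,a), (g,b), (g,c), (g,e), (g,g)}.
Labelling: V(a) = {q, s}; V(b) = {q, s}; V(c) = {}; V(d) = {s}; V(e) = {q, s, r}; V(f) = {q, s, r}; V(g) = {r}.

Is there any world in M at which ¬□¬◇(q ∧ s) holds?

Let φ = ¬□¬◇(q ∧ s). Evaluate φ at each world:
  a (successors {c, d, e, f, g}): φ is true.
  b (successors {b, c, d}): φ is true.
  c (successors {a, c}): φ is true.
  d (successors {a, d, f}): φ is true.
  e (successors {a, b, c, g}): φ is true.
  f (successors {d, g}): φ is true.
  g (successors {a, b, c, e, g}): φ is true.
Detail at a (witness):
  At a: □¬◇(q ∧ s) is false, so ¬□¬◇(q ∧ s) is true.
    At a: □¬◇(q ∧ s) requires ¬◇(q ∧ s) at every successor {c, d, e, f, g}.
      ¬◇(q ∧ s) fails at c, so □¬◇(q ∧ s) is false at a.

Yes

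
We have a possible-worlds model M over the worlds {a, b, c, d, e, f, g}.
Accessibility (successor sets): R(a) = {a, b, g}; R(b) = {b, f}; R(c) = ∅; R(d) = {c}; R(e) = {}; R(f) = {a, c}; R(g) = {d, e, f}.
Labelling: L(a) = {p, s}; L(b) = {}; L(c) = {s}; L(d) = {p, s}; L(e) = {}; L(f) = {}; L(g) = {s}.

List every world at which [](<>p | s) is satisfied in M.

c, d, e, f

Recall that []ψ holds at a world iff ψ holds at every accessible world, and <>ψ holds iff ψ holds at some accessible world.
Let φ = [](<>p | s). Evaluate φ at each world:
  a (successors {a, b, g}): φ is false.
  b (successors {b, f}): φ is false.
  c (successors ∅): φ is true.
  d (successors {c}): φ is true.
  e (successors ∅): φ is true.
  f (successors {a, c}): φ is true.
  g (successors {d, e, f}): φ is false.
For instance, at f:
  At f: [](<>p | s) requires <>p | s at every successor {a, c}.
      At a: <>p is true, s is true, so <>p | s is true.
      At c: <>p is false, s is true, so <>p | s is true.
  So [](<>p | s) is true at f.
Satisfying worlds: {c, d, e, f}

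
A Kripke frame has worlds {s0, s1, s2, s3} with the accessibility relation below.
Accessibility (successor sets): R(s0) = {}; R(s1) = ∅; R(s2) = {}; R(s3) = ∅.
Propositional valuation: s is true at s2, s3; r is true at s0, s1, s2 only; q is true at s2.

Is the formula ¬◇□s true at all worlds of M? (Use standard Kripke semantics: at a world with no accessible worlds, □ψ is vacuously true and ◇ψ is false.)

Recall that □ψ holds at a world iff ψ holds at every accessible world, and ◇ψ holds iff ψ holds at some accessible world.
Let φ = ¬◇□s. Evaluate φ at each world:
  s0 (successors ∅): φ is true.
  s1 (successors ∅): φ is true.
  s2 (successors ∅): φ is true.
  s3 (successors ∅): φ is true.
For instance, at s1:
  At s1: ◇□s is false, so ¬◇□s is true.
    At s1: no accessible worlds, so ◇□s is false.

Yes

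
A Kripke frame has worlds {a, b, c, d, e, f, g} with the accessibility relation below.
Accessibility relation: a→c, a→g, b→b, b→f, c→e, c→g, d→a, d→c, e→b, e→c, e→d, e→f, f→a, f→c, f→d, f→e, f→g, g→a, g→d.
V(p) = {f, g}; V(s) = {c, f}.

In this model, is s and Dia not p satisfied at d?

No

Recall that Dia ψ holds at a world iff ψ holds at some accessible world.
At d: s is false, Dia not p is true, so s and Dia not p is false.
  At d: Dia not p requires not p at some successor in {a, c}.
    not p holds at a, so Dia not p is true at d.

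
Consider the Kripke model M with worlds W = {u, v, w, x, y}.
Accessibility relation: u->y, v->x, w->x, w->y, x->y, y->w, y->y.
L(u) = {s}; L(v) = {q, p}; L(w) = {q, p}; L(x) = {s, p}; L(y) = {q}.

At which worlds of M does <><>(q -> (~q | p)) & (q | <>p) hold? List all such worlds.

Let φ = <><>(q -> (~q | p)) & (q | <>p). Evaluate φ at each world:
  u (successors {y}): φ is false.
  v (successors {x}): φ is false.
  w (successors {x, y}): φ is true.
  x (successors {y}): φ is false.
  y (successors {w, y}): φ is true.
For instance, at x:
  At x: <><>(q -> (~q | p)) is true, q | <>p is false, so <><>(q -> (~q | p)) & (q | <>p) is false.
    At x: <><>(q -> (~q | p)) requires <>(q -> (~q | p)) at some successor in {y}.
      <>(q -> (~q | p)) holds at y, so <><>(q -> (~q | p)) is true at x.
    At x: q is false, <>p is false, so q | <>p is false.
      At x: <>p requires p at some successor in {y}.
        At y: p is false.
      So <>p is false at x.
Satisfying worlds: {w, y}

w, y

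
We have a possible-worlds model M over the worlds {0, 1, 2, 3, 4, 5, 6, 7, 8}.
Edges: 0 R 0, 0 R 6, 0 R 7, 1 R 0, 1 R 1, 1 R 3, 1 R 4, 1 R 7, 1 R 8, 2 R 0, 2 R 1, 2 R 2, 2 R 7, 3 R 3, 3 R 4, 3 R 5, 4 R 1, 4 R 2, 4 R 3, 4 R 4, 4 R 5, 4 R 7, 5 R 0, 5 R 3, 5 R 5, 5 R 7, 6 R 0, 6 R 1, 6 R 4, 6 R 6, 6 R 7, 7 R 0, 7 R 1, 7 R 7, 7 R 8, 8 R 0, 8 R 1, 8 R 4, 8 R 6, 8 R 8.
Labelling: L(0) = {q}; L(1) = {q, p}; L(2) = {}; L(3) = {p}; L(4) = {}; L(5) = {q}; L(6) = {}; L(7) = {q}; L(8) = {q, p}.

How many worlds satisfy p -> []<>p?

7

Let φ = p -> []<>p. Evaluate φ at each world:
  0 (successors {0, 6, 7}): φ is true.
  1 (successors {0, 1, 3, 4, 7, 8}): φ is false.
  2 (successors {0, 1, 2, 7}): φ is true.
  3 (successors {3, 4, 5}): φ is true.
  4 (successors {1, 2, 3, 4, 5, 7}): φ is true.
  5 (successors {0, 3, 5, 7}): φ is true.
  6 (successors {0, 1, 4, 6, 7}): φ is true.
  7 (successors {0, 1, 7, 8}): φ is true.
  8 (successors {0, 1, 4, 6, 8}): φ is false.
For instance, at 1:
  At 1: p is true, []<>p is false, so p -> []<>p is false.
    At 1: []<>p requires <>p at every successor {0, 1, 3, 4, 7, 8}.
      <>p fails at 0, so []<>p is false at 1.
Satisfying worlds: {0, 2, 3, 4, 5, 6, 7}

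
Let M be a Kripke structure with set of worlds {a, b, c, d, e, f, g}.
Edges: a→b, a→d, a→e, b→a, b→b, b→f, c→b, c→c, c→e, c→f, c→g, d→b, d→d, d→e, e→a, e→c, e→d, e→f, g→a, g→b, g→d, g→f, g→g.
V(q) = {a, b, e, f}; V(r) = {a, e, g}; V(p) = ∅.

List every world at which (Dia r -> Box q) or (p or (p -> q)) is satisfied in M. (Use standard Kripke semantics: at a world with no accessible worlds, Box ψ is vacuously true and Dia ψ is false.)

a, b, c, d, e, f, g

Let φ = (Dia r -> Box q) or (p or (p -> q)). Evaluate φ at each world:
  a (successors {b, d, e}): φ is true.
  b (successors {a, b, f}): φ is true.
  c (successors {b, c, e, f, g}): φ is true.
  d (successors {b, d, e}): φ is true.
  e (successors {a, c, d, f}): φ is true.
  f (successors ∅): φ is true.
  g (successors {a, b, d, f, g}): φ is true.
For instance, at a:
  At a: Dia r -> Box q is false, p or (p -> q) is true, so (Dia r -> Box q) or (p or (p -> q)) is true.
    At a: Dia r is true, Box q is false, so Dia r -> Box q is false.
      At a: Dia r requires r at some successor in {b, d, e}.
        r holds at e, so Dia r is true at a.
      At a: Box q requires q at every successor {b, d, e}.
        q fails at d, so Box q is false at a.
Satisfying worlds: {a, b, c, d, e, f, g}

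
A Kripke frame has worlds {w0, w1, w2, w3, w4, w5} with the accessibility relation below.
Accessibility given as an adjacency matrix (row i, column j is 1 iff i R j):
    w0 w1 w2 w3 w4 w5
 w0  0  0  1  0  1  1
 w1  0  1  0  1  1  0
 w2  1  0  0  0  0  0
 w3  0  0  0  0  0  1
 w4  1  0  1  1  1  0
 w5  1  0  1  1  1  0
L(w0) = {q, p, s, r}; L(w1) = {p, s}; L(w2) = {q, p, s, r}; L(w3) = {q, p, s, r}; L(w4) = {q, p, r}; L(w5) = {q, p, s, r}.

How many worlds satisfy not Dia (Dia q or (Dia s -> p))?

0

Recall that Dia ψ holds at a world iff ψ holds at some accessible world.
Let φ = not Dia (Dia q or (Dia s -> p)). Evaluate φ at each world:
  w0 (successors {w2, w4, w5}): φ is false.
  w1 (successors {w1, w3, w4}): φ is false.
  w2 (successors {w0}): φ is false.
  w3 (successors {w5}): φ is false.
  w4 (successors {w0, w2, w3, w4}): φ is false.
  w5 (successors {w0, w2, w3, w4}): φ is false.
For instance, at w1:
  At w1: Dia (Dia q or (Dia s -> p)) is true, so not Dia (Dia q or (Dia s -> p)) is false.
    At w1: Dia (Dia q or (Dia s -> p)) requires Dia q or (Dia s -> p) at some successor in {w1, w3, w4}.
      Dia q or (Dia s -> p) holds at w1, so Dia (Dia q or (Dia s -> p)) is true at w1.
Satisfying worlds: none.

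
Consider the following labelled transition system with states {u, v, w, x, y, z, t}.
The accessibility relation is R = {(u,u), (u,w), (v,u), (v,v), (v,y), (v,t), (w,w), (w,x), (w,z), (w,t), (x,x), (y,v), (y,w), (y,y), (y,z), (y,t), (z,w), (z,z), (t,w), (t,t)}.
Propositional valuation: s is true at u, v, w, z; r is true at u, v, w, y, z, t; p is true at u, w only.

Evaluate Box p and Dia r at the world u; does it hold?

At u: Box p is true, Dia r is true, so Box p and Dia r is true.
  At u: Box p requires p at every successor {u, w}.
    At u: p is true.
    At w: p is true.
  So Box p is true at u.
  At u: Dia r requires r at some successor in {u, w}.
    r holds at u, so Dia r is true at u.

Yes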